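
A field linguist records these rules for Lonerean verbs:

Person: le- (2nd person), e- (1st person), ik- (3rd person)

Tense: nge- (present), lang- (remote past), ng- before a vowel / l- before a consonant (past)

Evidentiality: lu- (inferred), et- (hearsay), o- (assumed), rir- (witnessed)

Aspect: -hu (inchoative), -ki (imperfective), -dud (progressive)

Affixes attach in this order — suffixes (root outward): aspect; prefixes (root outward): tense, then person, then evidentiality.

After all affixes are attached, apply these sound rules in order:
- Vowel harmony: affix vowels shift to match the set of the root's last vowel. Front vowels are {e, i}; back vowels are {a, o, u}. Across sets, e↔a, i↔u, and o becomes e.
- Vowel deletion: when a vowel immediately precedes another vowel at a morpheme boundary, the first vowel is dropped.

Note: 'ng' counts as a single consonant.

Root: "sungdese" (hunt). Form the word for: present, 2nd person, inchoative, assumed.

elengesungdesehi

Attach tense present nge- → ngesungdese.
Attach person 2nd person le- → lengesungdese.
Attach evidentiality assumed o- → olengesungdese.
Attach aspect inchoative -hu → olengesungdesehu.
Apply vowel harmony: olengesungdesehu → elengesungdesehi.
Vowel deletion: no change.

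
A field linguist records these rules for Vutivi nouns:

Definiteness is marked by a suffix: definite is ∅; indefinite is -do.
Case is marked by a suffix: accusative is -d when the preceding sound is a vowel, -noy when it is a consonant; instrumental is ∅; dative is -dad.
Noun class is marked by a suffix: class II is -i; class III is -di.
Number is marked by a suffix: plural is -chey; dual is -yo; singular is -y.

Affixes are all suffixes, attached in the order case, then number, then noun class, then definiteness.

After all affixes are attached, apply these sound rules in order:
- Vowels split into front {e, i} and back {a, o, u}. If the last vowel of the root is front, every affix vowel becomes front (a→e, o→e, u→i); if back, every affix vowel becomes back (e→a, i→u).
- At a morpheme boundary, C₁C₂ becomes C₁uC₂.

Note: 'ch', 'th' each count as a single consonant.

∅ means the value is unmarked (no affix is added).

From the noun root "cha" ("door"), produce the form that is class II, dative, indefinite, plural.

Attach case dative -dad → chadad.
Attach number plural -chey → chadadchey.
Attach noun class class II -i → chadadcheyi.
Attach definiteness indefinite -do → chadadcheyido.
Apply vowel harmony: chadadcheyido → chadadchayudo.
Apply epenthesis: chadadchayudo → chadaduchayudo.

chadaduchayudo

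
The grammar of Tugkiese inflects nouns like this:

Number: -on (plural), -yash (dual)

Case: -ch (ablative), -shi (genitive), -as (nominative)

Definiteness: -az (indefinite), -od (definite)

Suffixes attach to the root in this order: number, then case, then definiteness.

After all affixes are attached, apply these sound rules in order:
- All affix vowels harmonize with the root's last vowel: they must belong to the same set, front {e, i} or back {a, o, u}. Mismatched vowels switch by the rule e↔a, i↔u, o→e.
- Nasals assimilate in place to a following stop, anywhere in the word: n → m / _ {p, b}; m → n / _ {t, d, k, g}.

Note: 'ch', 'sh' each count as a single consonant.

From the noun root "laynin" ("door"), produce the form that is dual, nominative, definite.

layninyeshesed

Attach number dual -yash → layninyash.
Attach case nominative -as → layninyashas.
Attach definiteness definite -od → layninyashasod.
Apply vowel harmony: layninyashasod → layninyeshesed.
Nasal assimilation: no change.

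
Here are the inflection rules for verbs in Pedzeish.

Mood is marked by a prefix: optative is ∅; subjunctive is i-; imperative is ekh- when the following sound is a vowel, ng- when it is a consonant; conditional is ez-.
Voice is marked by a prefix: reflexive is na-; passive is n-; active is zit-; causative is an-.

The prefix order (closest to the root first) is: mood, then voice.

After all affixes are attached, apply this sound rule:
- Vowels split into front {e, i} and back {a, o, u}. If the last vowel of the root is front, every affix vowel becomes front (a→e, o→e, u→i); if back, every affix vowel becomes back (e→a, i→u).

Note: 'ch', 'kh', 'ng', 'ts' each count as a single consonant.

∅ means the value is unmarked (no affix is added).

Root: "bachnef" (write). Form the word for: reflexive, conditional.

Attach mood conditional ez- → ezbachnef.
Attach voice reflexive na- → naezbachnef.
Apply vowel harmony: naezbachnef → neezbachnef.

neezbachnef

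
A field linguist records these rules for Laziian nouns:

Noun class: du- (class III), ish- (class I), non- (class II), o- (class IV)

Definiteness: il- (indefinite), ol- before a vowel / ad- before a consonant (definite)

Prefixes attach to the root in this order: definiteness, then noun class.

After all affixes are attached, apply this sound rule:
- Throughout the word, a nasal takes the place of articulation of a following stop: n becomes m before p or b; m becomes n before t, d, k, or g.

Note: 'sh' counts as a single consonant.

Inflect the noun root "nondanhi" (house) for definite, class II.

nonadnondanhi

Attach definiteness definite ad- (before consonant 'n') → adnondanhi.
Attach noun class class II non- → nonadnondanhi.
Nasal assimilation: no change.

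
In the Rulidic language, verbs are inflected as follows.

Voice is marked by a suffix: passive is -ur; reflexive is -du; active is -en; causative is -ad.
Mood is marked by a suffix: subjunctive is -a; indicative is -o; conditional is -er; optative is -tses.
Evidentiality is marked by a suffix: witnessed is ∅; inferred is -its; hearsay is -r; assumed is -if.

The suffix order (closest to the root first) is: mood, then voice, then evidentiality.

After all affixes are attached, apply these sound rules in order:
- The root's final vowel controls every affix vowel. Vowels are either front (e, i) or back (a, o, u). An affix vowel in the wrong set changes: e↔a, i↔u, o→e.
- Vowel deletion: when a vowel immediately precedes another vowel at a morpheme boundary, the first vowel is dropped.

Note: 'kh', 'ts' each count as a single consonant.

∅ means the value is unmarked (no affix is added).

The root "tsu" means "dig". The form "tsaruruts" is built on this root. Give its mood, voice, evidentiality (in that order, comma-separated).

Segment: tsu-er-ur-its.
mood: -er → conditional.
voice: -ur → passive.
evidentiality: -its → inferred.

conditional, passive, inferred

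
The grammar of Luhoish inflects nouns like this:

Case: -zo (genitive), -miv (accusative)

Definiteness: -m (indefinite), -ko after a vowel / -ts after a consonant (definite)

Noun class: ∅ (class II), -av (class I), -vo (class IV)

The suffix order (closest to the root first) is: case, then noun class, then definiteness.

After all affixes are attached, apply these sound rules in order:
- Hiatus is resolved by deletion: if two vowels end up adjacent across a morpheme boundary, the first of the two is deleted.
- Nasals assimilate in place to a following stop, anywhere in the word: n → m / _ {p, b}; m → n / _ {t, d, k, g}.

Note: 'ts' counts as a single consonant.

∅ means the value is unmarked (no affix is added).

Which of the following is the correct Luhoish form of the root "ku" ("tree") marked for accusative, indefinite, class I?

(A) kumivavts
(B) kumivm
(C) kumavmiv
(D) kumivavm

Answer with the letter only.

Attach case accusative -miv → kumiv.
Attach noun class class I -av → kumivav.
Attach definiteness indefinite -m → kumivavm.
Vowel deletion: no change.
Nasal assimilation: no change.
So the correct form is kumivavm, option (D).
(C) kumavmiv is wrong: it has the affixes in the wrong order.
(B) kumivm is wrong: it uses class II instead of class I for noun class.
(A) kumivavts is wrong: it uses definite instead of indefinite for definiteness.

D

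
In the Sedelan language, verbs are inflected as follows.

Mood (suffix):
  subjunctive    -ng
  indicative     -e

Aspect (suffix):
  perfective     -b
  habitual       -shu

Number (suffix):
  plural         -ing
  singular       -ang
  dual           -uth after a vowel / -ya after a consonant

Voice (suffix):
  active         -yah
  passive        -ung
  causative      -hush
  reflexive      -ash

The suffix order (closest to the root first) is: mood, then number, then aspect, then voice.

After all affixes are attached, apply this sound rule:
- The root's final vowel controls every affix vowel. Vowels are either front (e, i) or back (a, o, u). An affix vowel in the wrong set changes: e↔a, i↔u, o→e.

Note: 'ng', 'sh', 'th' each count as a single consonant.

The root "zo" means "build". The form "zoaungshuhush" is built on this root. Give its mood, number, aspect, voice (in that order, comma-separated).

indicative, plural, habitual, causative

Segment: zo-e-ing-shu-hush.
mood: -e → indicative.
number: -ing → plural.
aspect: -shu → habitual.
voice: -hush → causative.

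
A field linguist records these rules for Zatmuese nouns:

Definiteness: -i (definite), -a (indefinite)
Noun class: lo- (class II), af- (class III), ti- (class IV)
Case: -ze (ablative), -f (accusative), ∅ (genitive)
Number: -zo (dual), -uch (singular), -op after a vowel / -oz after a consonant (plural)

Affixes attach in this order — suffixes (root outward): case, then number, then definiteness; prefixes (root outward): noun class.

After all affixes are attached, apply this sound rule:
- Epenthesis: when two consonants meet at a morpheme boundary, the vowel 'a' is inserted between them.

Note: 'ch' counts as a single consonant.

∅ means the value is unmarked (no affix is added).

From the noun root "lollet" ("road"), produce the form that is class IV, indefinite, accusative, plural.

Attach case accusative -f → lolletf.
Attach number plural -oz (after consonant 'f') → lolletfoz.
Attach definiteness indefinite -a → lolletfoza.
Attach noun class class IV ti- → tilolletfoza.
Apply epenthesis: tilolletfoza → tilolletafoza.

tilolletafoza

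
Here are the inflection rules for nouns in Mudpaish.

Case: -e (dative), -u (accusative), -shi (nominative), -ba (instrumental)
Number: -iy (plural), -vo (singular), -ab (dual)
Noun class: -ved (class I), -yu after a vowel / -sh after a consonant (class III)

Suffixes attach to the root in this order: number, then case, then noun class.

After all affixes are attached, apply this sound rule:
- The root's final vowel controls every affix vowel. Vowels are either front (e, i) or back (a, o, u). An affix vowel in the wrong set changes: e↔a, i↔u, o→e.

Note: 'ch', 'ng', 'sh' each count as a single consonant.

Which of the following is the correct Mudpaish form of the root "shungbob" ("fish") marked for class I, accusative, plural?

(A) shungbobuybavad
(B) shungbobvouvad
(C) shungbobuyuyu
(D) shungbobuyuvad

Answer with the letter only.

Attach number plural -iy → shungbobiy.
Attach case accusative -u → shungbobiyu.
Attach noun class class I -ved → shungbobiyuved.
Apply vowel harmony: shungbobiyuved → shungbobuyuvad.
So the correct form is shungbobuyuvad, option (D).
(C) shungbobuyuyu is wrong: it uses class III instead of class I for noun class.
(A) shungbobuybavad is wrong: it uses instrumental instead of accusative for case.
(B) shungbobvouvad is wrong: it uses singular instead of plural for number.

D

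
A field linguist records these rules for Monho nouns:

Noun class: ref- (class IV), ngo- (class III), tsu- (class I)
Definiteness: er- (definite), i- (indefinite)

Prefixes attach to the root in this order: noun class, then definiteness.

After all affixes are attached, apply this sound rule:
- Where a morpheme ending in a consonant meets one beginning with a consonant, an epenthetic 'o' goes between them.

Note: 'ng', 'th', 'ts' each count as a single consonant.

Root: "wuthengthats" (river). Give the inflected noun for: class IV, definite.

Attach noun class class IV ref- → refwuthengthats.
Attach definiteness definite er- → errefwuthengthats.
Apply epenthesis: errefwuthengthats → erorefowuthengthats.

erorefowuthengthats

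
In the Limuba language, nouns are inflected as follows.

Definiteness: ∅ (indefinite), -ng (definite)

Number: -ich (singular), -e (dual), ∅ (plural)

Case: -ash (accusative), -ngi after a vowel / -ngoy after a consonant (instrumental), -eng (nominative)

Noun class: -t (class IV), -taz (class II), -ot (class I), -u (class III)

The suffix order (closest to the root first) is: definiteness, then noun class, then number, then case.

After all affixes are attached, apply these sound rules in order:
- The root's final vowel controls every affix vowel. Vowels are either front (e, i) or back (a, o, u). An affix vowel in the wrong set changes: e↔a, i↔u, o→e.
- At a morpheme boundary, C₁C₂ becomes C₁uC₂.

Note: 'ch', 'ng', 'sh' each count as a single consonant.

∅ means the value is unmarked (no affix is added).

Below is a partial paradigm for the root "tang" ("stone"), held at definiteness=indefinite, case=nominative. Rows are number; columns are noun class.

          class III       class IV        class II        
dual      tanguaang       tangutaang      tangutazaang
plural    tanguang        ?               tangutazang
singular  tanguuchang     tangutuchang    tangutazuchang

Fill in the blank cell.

definiteness = indefinite: zero marking, form stays tang.
Attach noun class class IV -t → tangt.
number = plural: zero marking, form stays tangt.
Attach case nominative -eng → tangteng.
Apply vowel harmony: tangteng → tangtang.
Apply epenthesis: tangtang → tangutang.

tangutang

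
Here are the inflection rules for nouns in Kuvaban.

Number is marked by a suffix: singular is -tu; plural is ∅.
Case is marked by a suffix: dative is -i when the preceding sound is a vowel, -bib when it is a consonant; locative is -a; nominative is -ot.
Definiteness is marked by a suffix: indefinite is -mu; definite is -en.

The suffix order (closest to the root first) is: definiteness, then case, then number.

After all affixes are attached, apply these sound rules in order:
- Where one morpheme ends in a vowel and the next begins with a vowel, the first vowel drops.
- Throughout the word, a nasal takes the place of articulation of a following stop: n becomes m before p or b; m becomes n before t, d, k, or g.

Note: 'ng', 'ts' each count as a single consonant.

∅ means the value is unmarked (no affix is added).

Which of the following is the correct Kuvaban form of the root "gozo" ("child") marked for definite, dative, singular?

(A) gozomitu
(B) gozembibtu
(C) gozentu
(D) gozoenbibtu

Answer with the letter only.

B

Attach definiteness definite -en → gozoen.
Attach case dative -bib (after consonant 'n') → gozoenbib.
Attach number singular -tu → gozoenbibtu.
Apply vowel deletion: gozoenbibtu → gozenbibtu.
Apply nasal assimilation: gozenbibtu → gozembibtu.
So the correct form is gozembibtu, option (B).
(A) gozomitu is wrong: it uses indefinite instead of definite for definiteness.
(D) gozoenbibtu is wrong: it fails to apply the sound rule(s).
(C) gozentu is wrong: it has the affixes in the wrong order.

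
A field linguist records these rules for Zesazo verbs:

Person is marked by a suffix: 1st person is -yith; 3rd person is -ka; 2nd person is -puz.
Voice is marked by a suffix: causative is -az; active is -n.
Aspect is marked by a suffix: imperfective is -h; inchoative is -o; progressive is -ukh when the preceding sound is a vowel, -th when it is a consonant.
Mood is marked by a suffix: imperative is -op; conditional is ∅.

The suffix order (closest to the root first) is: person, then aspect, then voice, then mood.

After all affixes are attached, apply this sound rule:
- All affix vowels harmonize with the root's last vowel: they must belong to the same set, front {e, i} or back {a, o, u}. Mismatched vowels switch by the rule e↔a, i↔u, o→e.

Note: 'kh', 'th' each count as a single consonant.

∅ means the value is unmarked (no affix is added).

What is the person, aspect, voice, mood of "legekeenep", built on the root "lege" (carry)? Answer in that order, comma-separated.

3rd person, inchoative, active, imperative

Segment: lege-ka-o-n-op.
person: -ka → 3rd person.
aspect: -o → inchoative.
voice: -n → active.
mood: -op → imperative.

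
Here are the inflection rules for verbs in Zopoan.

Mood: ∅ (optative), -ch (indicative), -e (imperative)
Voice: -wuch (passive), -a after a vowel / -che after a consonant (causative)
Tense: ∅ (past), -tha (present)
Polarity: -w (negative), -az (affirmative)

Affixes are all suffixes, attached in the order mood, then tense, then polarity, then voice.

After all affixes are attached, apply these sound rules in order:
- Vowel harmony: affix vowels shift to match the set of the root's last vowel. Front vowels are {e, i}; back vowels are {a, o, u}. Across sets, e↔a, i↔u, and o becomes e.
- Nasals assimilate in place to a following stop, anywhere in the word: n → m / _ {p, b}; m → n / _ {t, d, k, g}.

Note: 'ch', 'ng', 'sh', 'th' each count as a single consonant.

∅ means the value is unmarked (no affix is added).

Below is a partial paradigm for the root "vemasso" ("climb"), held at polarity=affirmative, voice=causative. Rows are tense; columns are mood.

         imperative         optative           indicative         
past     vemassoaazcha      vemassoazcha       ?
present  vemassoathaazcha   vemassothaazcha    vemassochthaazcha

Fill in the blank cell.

Attach mood indicative -ch → vemassoch.
tense = past: zero marking, form stays vemassoch.
Attach polarity affirmative -az → vemassochaz.
Attach voice causative -che (after consonant 'z') → vemassochazche.
Apply vowel harmony: vemassochazche → vemassochazcha.
Nasal assimilation: no change.

vemassochazcha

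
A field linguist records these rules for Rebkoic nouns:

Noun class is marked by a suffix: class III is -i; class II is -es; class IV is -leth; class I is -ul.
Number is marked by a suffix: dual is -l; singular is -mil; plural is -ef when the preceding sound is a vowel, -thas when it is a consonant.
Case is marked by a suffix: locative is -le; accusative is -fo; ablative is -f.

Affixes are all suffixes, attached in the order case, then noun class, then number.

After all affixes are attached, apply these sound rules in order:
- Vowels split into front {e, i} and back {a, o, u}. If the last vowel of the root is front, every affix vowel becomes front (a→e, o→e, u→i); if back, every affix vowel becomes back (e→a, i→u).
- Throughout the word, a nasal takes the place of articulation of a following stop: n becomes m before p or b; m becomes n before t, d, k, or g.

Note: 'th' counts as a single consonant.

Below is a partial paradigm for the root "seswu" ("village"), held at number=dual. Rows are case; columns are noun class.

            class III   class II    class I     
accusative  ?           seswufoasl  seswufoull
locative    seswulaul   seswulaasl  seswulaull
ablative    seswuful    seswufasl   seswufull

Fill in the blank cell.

seswufoul

Attach case accusative -fo → seswufo.
Attach noun class class III -i → seswufoi.
Attach number dual -l → seswufoil.
Apply vowel harmony: seswufoil → seswufoul.
Nasal assimilation: no change.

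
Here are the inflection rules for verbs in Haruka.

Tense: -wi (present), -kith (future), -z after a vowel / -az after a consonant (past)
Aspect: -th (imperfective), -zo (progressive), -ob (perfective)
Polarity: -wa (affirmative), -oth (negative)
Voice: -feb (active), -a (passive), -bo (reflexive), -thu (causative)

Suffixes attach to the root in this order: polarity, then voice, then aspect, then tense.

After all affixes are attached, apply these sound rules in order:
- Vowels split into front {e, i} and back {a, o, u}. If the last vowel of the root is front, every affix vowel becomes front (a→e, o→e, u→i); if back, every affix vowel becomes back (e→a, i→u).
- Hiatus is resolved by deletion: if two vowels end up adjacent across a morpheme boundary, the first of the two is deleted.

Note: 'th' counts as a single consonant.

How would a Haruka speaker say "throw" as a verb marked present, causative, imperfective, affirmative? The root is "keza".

Attach polarity affirmative -wa → kezawa.
Attach voice causative -thu → kezawathu.
Attach aspect imperfective -th → kezawathuth.
Attach tense present -wi → kezawathuthwi.
Apply vowel harmony: kezawathuthwi → kezawathuthwu.
Vowel deletion: no change.

kezawathuthwu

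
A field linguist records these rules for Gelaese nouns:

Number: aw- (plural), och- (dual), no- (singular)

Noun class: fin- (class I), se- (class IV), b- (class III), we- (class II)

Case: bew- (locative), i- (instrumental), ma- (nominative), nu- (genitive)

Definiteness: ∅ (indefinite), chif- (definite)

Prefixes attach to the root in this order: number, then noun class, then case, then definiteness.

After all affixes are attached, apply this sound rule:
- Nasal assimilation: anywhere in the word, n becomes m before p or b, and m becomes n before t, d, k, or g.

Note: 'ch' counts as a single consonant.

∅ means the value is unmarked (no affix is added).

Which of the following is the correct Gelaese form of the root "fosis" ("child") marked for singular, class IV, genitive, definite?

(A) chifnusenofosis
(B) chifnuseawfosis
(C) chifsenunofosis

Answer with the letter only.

A

Attach number singular no- → nofosis.
Attach noun class class IV se- → senofosis.
Attach case genitive nu- → nusenofosis.
Attach definiteness definite chif- → chifnusenofosis.
Nasal assimilation: no change.
So the correct form is chifnusenofosis, option (A).
(C) chifsenunofosis is wrong: it has the affixes in the wrong order.
(B) chifnuseawfosis is wrong: it uses plural instead of singular for number.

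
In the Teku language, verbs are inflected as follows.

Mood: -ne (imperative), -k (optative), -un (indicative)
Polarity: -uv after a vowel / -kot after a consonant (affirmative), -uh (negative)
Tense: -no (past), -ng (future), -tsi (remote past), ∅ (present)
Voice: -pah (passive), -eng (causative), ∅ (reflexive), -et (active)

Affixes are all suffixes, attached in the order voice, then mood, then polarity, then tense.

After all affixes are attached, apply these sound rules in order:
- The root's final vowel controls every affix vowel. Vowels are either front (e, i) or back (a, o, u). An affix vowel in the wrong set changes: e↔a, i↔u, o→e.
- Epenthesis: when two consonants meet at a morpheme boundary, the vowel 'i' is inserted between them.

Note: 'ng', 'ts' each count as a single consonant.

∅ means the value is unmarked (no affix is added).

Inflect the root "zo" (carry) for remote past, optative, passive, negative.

Attach voice passive -pah → zopah.
Attach mood optative -k → zopahk.
Attach polarity negative -uh → zopahkuh.
Attach tense remote past -tsi → zopahkuhtsi.
Apply vowel harmony: zopahkuhtsi → zopahkuhtsu.
Apply epenthesis: zopahkuhtsu → zopahikuhitsu.

zopahikuhitsu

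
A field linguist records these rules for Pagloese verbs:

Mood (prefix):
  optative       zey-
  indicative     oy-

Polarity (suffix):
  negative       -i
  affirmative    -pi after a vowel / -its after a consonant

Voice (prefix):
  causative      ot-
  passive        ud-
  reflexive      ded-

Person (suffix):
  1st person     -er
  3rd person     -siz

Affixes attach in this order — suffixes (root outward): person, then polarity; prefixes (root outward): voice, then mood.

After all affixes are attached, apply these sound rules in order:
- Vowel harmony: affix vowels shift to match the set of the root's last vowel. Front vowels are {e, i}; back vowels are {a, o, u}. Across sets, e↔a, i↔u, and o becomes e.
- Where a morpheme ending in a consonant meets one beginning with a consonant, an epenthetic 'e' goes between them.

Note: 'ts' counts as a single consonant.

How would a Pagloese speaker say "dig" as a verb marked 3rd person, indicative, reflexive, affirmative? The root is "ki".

eyededekisizits

Attach voice reflexive ded- → dedki.
Attach mood indicative oy- → oydedki.
Attach person 3rd person -siz → oydedkisiz.
Attach polarity affirmative -its (after consonant 'z') → oydedkisizits.
Apply vowel harmony: oydedkisizits → eydedkisizits.
Apply epenthesis: eydedkisizits → eyededekisizits.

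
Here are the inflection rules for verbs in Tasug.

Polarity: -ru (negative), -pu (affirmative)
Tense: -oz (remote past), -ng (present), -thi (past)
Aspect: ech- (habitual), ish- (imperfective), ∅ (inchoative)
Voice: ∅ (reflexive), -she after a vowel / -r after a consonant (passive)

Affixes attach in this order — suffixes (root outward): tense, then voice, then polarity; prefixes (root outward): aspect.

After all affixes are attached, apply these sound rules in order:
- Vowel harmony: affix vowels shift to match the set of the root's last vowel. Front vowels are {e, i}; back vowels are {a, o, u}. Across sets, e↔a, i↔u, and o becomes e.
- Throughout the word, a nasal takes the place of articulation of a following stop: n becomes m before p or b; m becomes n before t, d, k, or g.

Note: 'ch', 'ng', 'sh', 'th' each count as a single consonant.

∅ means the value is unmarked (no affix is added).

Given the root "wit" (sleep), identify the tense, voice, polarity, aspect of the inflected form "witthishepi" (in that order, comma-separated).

past, passive, affirmative, inchoative

Segment: wit-thi-she-pu.
tense: -thi → past.
voice: -she/r → passive.
polarity: -pu → affirmative.
aspect: ∅ → inchoative.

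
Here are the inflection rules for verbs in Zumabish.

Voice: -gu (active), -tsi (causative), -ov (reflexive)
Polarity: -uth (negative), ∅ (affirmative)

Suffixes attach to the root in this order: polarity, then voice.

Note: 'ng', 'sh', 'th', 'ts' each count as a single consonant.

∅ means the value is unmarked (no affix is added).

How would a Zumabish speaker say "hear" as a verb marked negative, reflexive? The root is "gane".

Attach polarity negative -uth → ganeuth.
Attach voice reflexive -ov → ganeuthov.

ganeuthov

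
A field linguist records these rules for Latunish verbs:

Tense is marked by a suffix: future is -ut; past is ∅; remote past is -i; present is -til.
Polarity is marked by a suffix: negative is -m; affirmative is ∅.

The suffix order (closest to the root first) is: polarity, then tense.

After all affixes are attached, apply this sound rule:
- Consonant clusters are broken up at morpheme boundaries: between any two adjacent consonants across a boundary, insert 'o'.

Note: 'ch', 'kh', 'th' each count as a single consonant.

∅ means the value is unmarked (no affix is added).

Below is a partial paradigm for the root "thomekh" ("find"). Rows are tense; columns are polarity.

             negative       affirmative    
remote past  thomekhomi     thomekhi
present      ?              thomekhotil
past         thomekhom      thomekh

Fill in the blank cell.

Attach polarity negative -m → thomekhm.
Attach tense present -til → thomekhmtil.
Apply epenthesis: thomekhmtil → thomekhomotil.

thomekhomotil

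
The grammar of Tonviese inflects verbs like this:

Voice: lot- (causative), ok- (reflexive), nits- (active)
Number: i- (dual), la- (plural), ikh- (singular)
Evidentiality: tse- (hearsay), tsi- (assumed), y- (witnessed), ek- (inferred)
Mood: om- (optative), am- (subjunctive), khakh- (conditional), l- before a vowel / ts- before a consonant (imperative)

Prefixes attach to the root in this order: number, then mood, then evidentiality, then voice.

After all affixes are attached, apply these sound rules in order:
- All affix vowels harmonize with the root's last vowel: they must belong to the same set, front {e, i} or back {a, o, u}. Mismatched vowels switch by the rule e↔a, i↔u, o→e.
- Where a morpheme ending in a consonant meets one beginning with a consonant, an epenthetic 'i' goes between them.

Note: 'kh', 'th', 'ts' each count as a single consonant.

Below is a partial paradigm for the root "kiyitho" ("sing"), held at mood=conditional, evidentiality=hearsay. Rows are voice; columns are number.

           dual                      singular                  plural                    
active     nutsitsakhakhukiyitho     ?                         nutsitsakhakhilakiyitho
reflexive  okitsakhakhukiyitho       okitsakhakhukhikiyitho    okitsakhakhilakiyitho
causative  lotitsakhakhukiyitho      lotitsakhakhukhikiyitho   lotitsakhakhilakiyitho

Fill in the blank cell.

Attach number singular ikh- → ikhkiyitho.
Attach mood conditional khakh- → khakhikhkiyitho.
Attach evidentiality hearsay tse- → tsekhakhikhkiyitho.
Attach voice active nits- → nitstsekhakhikhkiyitho.
Apply vowel harmony: nitstsekhakhikhkiyitho → nutstsakhakhukhkiyitho.
Apply epenthesis: nutstsakhakhukhkiyitho → nutsitsakhakhukhikiyitho.

nutsitsakhakhukhikiyitho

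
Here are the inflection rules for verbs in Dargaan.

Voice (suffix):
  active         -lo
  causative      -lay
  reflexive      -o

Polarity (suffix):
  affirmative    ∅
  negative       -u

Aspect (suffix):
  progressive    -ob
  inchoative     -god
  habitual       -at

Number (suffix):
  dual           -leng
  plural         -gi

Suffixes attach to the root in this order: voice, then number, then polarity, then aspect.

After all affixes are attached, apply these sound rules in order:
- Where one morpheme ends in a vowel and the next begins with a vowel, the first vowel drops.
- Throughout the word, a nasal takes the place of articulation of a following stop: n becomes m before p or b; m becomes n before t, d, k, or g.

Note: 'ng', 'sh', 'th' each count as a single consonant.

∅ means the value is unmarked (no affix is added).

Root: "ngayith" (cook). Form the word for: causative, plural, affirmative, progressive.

Attach voice causative -lay → ngayithlay.
Attach number plural -gi → ngayithlaygi.
polarity = affirmative: zero marking, form stays ngayithlaygi.
Attach aspect progressive -ob → ngayithlaygiob.
Apply vowel deletion: ngayithlaygiob → ngayithlaygob.
Nasal assimilation: no change.

ngayithlaygob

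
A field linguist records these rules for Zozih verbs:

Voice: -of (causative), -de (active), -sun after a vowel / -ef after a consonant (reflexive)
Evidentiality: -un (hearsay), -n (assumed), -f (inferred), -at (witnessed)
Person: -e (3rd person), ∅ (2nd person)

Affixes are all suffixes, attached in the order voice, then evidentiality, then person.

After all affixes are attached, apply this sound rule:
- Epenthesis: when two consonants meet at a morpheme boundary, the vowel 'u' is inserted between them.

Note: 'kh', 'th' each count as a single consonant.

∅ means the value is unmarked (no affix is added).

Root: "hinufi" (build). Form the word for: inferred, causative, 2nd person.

Attach voice causative -of → hinufiof.
Attach evidentiality inferred -f → hinufioff.
person = 2nd person: zero marking, form stays hinufioff.
Apply epenthesis: hinufioff → hinufiofuf.

hinufiofuf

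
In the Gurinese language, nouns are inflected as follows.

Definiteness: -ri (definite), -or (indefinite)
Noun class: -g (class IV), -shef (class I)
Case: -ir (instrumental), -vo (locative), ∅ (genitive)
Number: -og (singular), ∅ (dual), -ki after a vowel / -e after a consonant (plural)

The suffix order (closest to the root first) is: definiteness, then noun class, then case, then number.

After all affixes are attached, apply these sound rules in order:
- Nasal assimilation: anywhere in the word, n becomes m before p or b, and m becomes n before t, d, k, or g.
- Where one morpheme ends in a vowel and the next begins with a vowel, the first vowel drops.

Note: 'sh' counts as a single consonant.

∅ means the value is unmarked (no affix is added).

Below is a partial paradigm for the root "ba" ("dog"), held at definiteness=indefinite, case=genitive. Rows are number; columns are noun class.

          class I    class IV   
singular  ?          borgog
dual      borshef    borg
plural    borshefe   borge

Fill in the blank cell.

borshefog

Attach definiteness indefinite -or → baor.
Attach noun class class I -shef → baorshef.
case = genitive: zero marking, form stays baorshef.
Attach number singular -og → baorshefog.
Nasal assimilation: no change.
Apply vowel deletion: baorshefog → borshefog.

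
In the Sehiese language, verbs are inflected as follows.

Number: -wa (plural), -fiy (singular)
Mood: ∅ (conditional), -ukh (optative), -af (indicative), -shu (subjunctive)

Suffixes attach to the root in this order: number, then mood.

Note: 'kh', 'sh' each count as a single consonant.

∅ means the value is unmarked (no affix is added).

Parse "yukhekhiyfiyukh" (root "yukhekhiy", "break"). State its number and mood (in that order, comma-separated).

singular, optative

Segment: yukhekhiy-fiy-ukh.
number: -fiy → singular.
mood: -ukh → optative.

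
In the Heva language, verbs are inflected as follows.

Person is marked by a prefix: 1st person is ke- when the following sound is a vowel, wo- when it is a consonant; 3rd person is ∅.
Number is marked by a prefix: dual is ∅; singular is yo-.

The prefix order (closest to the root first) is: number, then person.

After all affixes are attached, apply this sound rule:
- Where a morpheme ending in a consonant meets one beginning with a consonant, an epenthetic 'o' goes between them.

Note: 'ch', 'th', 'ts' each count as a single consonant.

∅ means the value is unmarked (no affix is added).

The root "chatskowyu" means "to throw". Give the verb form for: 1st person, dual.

wochatskowyu

number = dual: zero marking, form stays chatskowyu.
Attach person 1st person wo- (before consonant 'ch') → wochatskowyu.
Epenthesis: no change.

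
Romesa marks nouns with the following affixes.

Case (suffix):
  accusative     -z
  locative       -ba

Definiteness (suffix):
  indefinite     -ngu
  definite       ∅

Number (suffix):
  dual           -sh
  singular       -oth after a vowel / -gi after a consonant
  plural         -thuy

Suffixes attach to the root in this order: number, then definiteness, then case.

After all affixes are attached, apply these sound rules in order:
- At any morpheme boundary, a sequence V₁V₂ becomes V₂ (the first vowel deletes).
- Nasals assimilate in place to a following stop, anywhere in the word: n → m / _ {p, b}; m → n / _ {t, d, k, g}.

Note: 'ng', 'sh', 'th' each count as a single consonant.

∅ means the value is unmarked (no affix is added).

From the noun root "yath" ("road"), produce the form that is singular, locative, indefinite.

Attach number singular -gi (after consonant 'th') → yathgi.
Attach definiteness indefinite -ngu → yathgingu.
Attach case locative -ba → yathginguba.
Vowel deletion: no change.
Nasal assimilation: no change.

yathginguba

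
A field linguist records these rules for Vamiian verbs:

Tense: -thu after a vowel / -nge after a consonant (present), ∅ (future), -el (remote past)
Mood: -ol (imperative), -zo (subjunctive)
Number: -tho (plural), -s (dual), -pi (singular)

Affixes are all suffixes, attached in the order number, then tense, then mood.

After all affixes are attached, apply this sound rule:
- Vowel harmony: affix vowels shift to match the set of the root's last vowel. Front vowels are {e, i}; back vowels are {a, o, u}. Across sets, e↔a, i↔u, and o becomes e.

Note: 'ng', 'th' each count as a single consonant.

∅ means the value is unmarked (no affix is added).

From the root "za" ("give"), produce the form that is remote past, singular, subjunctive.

Attach number singular -pi → zapi.
Attach tense remote past -el → zapiel.
Attach mood subjunctive -zo → zapielzo.
Apply vowel harmony: zapielzo → zapualzo.

zapualzo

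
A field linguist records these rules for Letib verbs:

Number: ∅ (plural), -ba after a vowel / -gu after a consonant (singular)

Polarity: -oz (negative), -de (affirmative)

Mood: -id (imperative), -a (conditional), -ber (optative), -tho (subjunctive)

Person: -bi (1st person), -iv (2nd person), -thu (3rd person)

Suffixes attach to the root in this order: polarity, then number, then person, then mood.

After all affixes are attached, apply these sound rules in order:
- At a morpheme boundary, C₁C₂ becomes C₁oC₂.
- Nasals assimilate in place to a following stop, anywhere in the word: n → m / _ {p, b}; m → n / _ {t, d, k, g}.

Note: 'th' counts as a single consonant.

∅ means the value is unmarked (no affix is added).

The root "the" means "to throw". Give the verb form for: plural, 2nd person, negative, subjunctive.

theozivotho

Attach polarity negative -oz → theoz.
number = plural: zero marking, form stays theoz.
Attach person 2nd person -iv → theoziv.
Attach mood subjunctive -tho → theozivtho.
Apply epenthesis: theozivtho → theozivotho.
Nasal assimilation: no change.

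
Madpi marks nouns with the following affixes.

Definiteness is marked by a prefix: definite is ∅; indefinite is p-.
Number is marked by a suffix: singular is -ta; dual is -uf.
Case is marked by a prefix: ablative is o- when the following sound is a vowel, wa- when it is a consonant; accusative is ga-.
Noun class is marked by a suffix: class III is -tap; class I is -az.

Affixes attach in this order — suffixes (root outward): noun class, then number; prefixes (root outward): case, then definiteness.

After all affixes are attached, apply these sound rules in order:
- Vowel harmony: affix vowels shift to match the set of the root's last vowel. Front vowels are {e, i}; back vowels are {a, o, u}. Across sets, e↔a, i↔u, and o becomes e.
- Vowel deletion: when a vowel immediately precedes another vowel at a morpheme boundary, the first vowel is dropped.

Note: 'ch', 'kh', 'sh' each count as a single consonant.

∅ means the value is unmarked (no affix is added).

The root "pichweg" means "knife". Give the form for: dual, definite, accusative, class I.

gepichwegezif

Attach case accusative ga- → gapichweg.
definiteness = definite: zero marking, form stays gapichweg.
Attach noun class class I -az → gapichwegaz.
Attach number dual -uf → gapichwegazuf.
Apply vowel harmony: gapichwegazuf → gepichwegezif.
Vowel deletion: no change.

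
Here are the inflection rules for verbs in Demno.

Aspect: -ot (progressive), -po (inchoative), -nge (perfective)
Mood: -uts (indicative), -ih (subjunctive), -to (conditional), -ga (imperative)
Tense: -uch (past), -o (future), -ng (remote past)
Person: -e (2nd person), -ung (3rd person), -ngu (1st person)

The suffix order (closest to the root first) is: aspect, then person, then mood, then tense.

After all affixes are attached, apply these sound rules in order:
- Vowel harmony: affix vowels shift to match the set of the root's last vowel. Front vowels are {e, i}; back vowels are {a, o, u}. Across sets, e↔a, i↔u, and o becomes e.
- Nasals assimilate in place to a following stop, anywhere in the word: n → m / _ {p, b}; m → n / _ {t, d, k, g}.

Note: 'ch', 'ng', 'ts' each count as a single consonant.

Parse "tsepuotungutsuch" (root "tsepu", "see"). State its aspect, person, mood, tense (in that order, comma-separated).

Segment: tsepu-ot-ung-uts-uch.
aspect: -ot → progressive.
person: -ung → 3rd person.
mood: -uts → indicative.
tense: -uch → past.

progressive, 3rd person, indicative, past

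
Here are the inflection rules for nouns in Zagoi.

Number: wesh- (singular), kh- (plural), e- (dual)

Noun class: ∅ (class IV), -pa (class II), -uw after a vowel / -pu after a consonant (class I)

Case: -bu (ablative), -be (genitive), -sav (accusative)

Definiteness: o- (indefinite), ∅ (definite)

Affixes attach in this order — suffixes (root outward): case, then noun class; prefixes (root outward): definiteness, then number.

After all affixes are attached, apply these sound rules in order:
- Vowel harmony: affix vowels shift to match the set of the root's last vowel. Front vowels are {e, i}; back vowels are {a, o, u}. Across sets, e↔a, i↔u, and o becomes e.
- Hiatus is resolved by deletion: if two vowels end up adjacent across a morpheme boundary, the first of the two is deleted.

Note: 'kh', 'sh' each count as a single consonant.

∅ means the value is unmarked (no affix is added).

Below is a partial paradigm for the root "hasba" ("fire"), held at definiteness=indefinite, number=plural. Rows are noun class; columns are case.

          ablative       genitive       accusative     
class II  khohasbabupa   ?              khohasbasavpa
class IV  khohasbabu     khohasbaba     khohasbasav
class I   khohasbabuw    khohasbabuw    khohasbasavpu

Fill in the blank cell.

Attach definiteness indefinite o- → ohasba.
Attach case genitive -be → ohasbabe.
Attach number plural kh- → khohasbabe.
Attach noun class class II -pa → khohasbabepa.
Apply vowel harmony: khohasbabepa → khohasbabapa.
Vowel deletion: no change.

khohasbabapa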